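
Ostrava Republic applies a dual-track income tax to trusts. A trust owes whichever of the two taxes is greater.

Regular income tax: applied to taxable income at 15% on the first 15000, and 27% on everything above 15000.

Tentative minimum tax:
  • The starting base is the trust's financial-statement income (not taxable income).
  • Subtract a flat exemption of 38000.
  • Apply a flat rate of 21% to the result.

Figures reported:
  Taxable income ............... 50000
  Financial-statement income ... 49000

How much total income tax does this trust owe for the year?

11700

Regular income tax:
  15000 × 15% = 2250
  35000 × 27% = 9450
  → 11700

Tentative minimum tax:
  Base (financial-statement income): 49000
  Less exemption 38000 → base 11000
  11000 × 21% = 2310

11700 > 2310, so the regular income tax governs.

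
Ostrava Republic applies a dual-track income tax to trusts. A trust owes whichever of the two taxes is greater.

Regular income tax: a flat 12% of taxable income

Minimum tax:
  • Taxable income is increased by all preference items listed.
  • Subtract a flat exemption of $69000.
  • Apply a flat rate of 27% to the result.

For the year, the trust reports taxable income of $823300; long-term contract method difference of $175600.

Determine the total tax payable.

$251073

Regular income tax:
  $823300 × 12% = $98796

Minimum tax:
  Adjusted income: $823300 + $175600 = $998900
  Less exemption $69000 → base $929900
  $929900 × 27% = $251073

$251073 > $98796, so the minimum tax is the binding amount.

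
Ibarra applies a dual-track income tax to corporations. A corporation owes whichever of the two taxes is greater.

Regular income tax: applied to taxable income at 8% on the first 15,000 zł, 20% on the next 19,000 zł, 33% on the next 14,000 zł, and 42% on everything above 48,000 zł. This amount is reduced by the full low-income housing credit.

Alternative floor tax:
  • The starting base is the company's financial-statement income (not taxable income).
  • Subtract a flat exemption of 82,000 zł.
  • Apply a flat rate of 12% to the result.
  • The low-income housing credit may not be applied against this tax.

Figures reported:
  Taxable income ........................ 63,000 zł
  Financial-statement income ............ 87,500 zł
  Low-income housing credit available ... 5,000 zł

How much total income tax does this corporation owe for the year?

10,920 zł

Regular income tax:
  15,000 zł × 8% = 1,200 zł
  19,000 zł × 20% = 3,800 zł
  14,000 zł × 33% = 4,620 zł
  15,000 zł × 42% = 6,300 zł
  → 15,920 zł
  Less low-income housing credit 5,000 zł → 10,920 zł

Alternative floor tax:
  Base (financial-statement income): 87,500 zł
  Less exemption 82,000 zł → base 5,500 zł
  5,500 zł × 12% = 660 zł

10,920 zł > 660 zł, so the regular income tax governs.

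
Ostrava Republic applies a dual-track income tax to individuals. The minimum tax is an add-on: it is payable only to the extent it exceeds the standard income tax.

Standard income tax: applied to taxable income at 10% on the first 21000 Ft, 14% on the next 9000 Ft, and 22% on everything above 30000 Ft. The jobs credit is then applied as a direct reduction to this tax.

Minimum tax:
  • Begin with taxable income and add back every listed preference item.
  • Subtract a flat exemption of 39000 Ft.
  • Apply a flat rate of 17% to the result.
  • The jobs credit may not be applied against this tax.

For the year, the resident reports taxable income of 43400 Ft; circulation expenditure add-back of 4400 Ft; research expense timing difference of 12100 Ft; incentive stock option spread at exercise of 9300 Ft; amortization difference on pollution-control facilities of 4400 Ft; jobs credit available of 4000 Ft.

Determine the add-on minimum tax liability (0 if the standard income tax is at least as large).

3574 Ft

Minimum tax:
  Adjusted income: 43400 Ft + 4400 Ft + 12100 Ft + 9300 Ft + 4400 Ft = 73600 Ft
  Less exemption 39000 Ft → base 34600 Ft
  34600 Ft × 17% = 5882 Ft

Standard income tax:
  21000 Ft × 10% = 2100 Ft
  9000 Ft × 14% = 1260 Ft
  13400 Ft × 22% = 2948 Ft
  → 6308 Ft
  Less jobs credit 4000 Ft → 2308 Ft

Excess of minimum tax over standard income tax: 5882 Ft − 2308 Ft = 3574 Ft.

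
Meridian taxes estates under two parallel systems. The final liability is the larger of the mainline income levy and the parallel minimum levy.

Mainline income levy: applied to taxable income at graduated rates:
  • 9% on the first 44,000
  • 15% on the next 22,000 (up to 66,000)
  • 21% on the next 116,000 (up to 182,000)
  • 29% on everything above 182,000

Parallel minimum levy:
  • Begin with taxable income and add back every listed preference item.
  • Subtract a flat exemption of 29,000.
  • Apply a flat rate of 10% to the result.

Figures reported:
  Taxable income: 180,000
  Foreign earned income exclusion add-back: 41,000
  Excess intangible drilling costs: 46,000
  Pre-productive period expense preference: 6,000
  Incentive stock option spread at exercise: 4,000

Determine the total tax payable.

31,200

Parallel minimum levy:
  Adjusted income: 180,000 + 41,000 + 46,000 + 6,000 + 4,000 = 277,000
  Less exemption 29,000 → base 248,000
  248,000 × 10% = 24,800

Mainline income levy:
  44,000 × 9% = 3,960
  22,000 × 15% = 3,300
  114,000 × 21% = 23,940
  → 31,200

31,200 > 24,800, so the mainline income levy governs.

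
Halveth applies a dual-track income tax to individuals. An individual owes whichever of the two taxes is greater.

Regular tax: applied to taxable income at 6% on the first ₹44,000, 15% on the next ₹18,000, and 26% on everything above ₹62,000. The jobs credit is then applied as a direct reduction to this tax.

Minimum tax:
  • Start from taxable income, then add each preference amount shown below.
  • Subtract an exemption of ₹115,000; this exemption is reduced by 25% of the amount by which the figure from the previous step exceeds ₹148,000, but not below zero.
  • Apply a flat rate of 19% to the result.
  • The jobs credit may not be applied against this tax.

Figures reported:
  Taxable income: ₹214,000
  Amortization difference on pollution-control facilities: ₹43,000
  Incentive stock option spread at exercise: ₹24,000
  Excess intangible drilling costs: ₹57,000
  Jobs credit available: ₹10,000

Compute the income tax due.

Minimum tax:
  Adjusted income: ₹214,000 + ₹43,000 + ₹24,000 + ₹57,000 = ₹338,000
  Exemption: ₹115,000 − 25% × (₹338,000 − ₹148,000) = ₹115,000 − ₹47,500 = ₹67,500
  Base: ₹338,000 − ₹67,500 = ₹270,500
  ₹270,500 × 19% = ₹51,395

Regular tax:
  ₹44,000 × 6% = ₹2,640
  ₹18,000 × 15% = ₹2,700
  ₹152,000 × 26% = ₹39,520
  → ₹44,860
  Less jobs credit ₹10,000 → ₹34,860

₹51,395 > ₹34,860, so the minimum tax is the binding amount.

₹51,395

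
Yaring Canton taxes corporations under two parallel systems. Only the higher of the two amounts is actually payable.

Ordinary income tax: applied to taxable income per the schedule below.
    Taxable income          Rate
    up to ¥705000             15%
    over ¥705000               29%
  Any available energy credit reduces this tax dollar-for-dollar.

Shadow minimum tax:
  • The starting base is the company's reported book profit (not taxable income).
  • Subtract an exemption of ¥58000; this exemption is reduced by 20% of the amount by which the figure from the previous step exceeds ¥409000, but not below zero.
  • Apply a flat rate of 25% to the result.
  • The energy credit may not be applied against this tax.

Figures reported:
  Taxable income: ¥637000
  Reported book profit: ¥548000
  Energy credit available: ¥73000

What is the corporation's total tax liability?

¥129450

Shadow minimum tax:
  Base (reported book profit): ¥548000
  Exemption: ¥58000 − 20% × (¥548000 − ¥409000) = ¥58000 − ¥27800 = ¥30200
  Base: ¥548000 − ¥30200 = ¥517800
  ¥517800 × 25% = ¥129450

Ordinary income tax:
  ¥637000 × 15% = ¥95550
  Less energy credit ¥73000 → ¥22550

¥129450 > ¥22550, so the shadow minimum tax is the binding amount.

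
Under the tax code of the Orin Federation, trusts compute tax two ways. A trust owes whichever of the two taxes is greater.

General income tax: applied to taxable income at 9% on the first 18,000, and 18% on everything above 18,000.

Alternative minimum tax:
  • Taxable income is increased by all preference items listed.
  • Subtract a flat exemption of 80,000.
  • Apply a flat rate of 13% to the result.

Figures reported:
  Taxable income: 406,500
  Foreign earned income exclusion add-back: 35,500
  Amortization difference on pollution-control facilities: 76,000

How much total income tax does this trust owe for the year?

71,550

General income tax:
  18,000 × 9% = 1,620
  388,500 × 18% = 69,930
  → 71,550

Alternative minimum tax:
  Adjusted income: 406,500 + 35,500 + 76,000 = 518,000
  Less exemption 80,000 → base 438,000
  438,000 × 13% = 56,940

71,550 > 56,940, so the general income tax governs.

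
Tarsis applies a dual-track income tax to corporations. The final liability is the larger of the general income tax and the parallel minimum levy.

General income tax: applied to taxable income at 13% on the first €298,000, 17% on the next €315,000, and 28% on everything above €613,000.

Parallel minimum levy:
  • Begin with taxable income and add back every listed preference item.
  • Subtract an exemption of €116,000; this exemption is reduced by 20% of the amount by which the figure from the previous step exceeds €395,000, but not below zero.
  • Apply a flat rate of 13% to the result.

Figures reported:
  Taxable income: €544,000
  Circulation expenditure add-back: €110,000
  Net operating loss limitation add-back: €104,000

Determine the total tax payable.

€92,898

General income tax:
  €298,000 × 13% = €38,740
  €246,000 × 17% = €41,820
  → €80,560

Parallel minimum levy:
  Adjusted income: €544,000 + €110,000 + €104,000 = €758,000
  Exemption: €116,000 − 20% × (€758,000 − €395,000) = €116,000 − €72,600 = €43,400
  Base: €758,000 − €43,400 = €714,600
  €714,600 × 13% = €92,898

€92,898 > €80,560, so the parallel minimum levy is the binding amount.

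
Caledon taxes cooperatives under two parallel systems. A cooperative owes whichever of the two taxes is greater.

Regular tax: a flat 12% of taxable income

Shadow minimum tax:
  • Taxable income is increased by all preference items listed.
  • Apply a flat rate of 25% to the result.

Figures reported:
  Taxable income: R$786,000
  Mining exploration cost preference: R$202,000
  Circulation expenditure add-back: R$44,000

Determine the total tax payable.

R$258,000

Shadow minimum tax:
  Adjusted income: R$786,000 + R$202,000 + R$44,000 = R$1,032,000
  R$1,032,000 × 25% = R$258,000

Regular tax:
  R$786,000 × 12% = R$94,320

R$258,000 > R$94,320, so the shadow minimum tax is the binding amount.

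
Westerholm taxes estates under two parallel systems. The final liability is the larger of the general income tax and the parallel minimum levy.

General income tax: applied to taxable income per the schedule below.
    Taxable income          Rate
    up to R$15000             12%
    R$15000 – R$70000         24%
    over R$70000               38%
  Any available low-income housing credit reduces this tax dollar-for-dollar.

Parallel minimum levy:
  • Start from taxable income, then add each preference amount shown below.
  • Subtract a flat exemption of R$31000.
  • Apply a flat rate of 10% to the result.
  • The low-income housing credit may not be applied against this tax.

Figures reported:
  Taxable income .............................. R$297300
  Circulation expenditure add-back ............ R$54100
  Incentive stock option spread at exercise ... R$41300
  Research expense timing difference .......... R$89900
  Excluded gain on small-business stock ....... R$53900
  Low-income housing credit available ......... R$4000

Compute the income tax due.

R$97374

General income tax:
  R$15000 × 12% = R$1800
  R$55000 × 24% = R$13200
  R$227300 × 38% = R$86374
  → R$101374
  Less low-income housing credit R$4000 → R$97374

Parallel minimum levy:
  Adjusted income: R$297300 + R$54100 + R$41300 + R$89900 + R$53900 = R$536500
  Less exemption R$31000 → base R$505500
  R$505500 × 10% = R$50550

R$97374 > R$50550, so the general income tax governs.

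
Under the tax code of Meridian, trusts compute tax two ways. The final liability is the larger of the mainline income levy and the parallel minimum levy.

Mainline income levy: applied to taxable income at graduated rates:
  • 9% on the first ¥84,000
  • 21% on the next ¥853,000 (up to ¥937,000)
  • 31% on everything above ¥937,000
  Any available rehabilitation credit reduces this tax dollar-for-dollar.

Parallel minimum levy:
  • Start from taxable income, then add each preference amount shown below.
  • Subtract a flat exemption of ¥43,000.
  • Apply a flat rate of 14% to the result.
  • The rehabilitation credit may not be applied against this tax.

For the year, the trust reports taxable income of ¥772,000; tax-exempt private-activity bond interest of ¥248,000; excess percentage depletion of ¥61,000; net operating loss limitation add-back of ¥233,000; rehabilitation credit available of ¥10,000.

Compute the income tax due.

Mainline income levy:
  ¥84,000 × 9% = ¥7,560
  ¥688,000 × 21% = ¥144,480
  → ¥152,040
  Less rehabilitation credit ¥10,000 → ¥142,040

Parallel minimum levy:
  Adjusted income: ¥772,000 + ¥248,000 + ¥61,000 + ¥233,000 = ¥1,314,000
  Less exemption ¥43,000 → base ¥1,271,000
  ¥1,271,000 × 14% = ¥177,940

¥177,940 > ¥142,040, so the parallel minimum levy is the binding amount.

¥177,940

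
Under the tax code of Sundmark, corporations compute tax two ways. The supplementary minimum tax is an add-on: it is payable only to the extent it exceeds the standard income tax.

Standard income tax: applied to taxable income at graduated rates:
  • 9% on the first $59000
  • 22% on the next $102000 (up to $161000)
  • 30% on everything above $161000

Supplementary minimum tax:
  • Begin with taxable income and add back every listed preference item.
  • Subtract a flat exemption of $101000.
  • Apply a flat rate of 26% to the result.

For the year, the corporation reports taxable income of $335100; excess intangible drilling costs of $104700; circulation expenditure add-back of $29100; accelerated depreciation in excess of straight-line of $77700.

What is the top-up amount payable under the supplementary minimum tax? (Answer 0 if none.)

$35876

Supplementary minimum tax:
  Adjusted income: $335100 + $104700 + $29100 + $77700 = $546600
  Less exemption $101000 → base $445600
  $445600 × 26% = $115856

Standard income tax:
  $59000 × 9% = $5310
  $102000 × 22% = $22440
  $174100 × 30% = $52230
  → $79980

Excess of supplementary minimum tax over standard income tax: $115856 − $79980 = $35876.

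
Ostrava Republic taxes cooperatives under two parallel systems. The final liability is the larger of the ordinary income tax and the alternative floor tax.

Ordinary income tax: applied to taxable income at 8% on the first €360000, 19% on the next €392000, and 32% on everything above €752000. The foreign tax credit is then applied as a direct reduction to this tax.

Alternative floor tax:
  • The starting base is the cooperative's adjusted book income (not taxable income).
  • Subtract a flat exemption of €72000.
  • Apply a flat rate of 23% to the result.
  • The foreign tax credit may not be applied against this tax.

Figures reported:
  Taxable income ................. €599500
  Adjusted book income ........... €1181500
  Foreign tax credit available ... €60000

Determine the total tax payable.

Alternative floor tax:
  Base (adjusted book income): €1181500
  Less exemption €72000 → base €1109500
  €1109500 × 23% = €255185

Ordinary income tax:
  €360000 × 8% = €28800
  €239500 × 19% = €45505
  → €74305
  Less foreign tax credit €60000 → €14305

€255185 > €14305, so the alternative floor tax is the binding amount.

€255185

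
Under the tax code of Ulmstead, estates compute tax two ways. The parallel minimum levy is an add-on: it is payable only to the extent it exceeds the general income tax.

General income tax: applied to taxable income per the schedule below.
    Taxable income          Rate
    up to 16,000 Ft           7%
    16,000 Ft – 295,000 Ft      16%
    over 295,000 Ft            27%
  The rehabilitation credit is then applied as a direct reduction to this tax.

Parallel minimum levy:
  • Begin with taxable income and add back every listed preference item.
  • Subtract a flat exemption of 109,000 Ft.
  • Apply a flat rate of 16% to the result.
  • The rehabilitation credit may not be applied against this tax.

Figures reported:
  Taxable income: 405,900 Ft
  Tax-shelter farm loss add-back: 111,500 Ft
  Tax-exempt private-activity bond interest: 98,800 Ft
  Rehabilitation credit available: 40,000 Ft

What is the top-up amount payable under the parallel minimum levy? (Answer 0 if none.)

45,449 Ft

General income tax:
  16,000 Ft × 7% = 1,120 Ft
  279,000 Ft × 16% = 44,640 Ft
  110,900 Ft × 27% = 29,943 Ft
  → 75,703 Ft
  Less rehabilitation credit 40,000 Ft → 35,703 Ft

Parallel minimum levy:
  Adjusted income: 405,900 Ft + 111,500 Ft + 98,800 Ft = 616,200 Ft
  Less exemption 109,000 Ft → base 507,200 Ft
  507,200 Ft × 16% = 81,152 Ft

Excess of parallel minimum levy over general income tax: 81,152 Ft − 35,703 Ft = 45,449 Ft.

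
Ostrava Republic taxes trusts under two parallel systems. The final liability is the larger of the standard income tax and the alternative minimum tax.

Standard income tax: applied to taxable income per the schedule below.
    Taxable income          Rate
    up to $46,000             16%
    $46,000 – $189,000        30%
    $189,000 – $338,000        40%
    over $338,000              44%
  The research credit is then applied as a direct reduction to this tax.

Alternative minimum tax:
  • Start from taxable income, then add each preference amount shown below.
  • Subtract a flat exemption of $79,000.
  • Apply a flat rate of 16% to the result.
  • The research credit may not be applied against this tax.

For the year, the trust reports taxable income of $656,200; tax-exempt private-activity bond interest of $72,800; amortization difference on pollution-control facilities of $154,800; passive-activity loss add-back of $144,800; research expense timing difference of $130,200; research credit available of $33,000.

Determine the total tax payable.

$216,868

Alternative minimum tax:
  Adjusted income: $656,200 + $72,800 + $154,800 + $144,800 + $130,200 = $1,158,800
  Less exemption $79,000 → base $1,079,800
  $1,079,800 × 16% = $172,768

Standard income tax:
  $46,000 × 16% = $7,360
  $143,000 × 30% = $42,900
  $149,000 × 40% = $59,600
  $318,200 × 44% = $140,008
  → $249,868
  Less research credit $33,000 → $216,868

$216,868 > $172,768, so the standard income tax governs.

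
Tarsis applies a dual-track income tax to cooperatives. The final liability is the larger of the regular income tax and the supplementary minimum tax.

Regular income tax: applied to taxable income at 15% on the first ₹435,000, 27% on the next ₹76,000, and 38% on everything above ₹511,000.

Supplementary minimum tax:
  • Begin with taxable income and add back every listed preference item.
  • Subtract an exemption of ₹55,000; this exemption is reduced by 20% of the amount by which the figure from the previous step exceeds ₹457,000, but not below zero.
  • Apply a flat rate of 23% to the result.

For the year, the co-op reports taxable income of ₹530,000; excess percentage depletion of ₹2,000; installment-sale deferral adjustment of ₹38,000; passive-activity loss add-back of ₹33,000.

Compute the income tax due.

Supplementary minimum tax:
  Adjusted income: ₹530,000 + ₹2,000 + ₹38,000 + ₹33,000 = ₹603,000
  Exemption: ₹55,000 − 20% × (₹603,000 − ₹457,000) = ₹55,000 − ₹29,200 = ₹25,800
  Base: ₹603,000 − ₹25,800 = ₹577,200
  ₹577,200 × 23% = ₹132,756

Regular income tax:
  ₹435,000 × 15% = ₹65,250
  ₹76,000 × 27% = ₹20,520
  ₹19,000 × 38% = ₹7,220
  → ₹92,990

₹132,756 > ₹92,990, so the supplementary minimum tax is the binding amount.

₹132,756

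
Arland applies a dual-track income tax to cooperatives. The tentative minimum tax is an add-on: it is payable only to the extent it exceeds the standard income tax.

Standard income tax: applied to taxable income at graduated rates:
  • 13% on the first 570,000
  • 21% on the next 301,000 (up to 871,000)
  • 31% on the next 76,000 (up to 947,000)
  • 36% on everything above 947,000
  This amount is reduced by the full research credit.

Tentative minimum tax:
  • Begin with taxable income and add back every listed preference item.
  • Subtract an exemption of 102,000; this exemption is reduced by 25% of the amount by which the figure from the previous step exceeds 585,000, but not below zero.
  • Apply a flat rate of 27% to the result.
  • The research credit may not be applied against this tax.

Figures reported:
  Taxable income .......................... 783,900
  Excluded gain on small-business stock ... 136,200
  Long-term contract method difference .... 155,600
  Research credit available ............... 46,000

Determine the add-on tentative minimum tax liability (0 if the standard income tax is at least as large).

Standard income tax:
  570,000 × 13% = 74,100
  213,900 × 21% = 44,919
  → 119,019
  Less research credit 46,000 → 73,019

Tentative minimum tax:
  Adjusted income: 783,900 + 136,200 + 155,600 = 1,075,700
  Exemption: 25% × (1,075,700 − 585,000) = 122,675 ≥ 102,000, so the exemption is fully phased out
  Base: 1,075,700 − 0 = 1,075,700
  1,075,700 × 27% = 290,439

Excess of tentative minimum tax over standard income tax: 290,439 − 73,019 = 217,420.

217,420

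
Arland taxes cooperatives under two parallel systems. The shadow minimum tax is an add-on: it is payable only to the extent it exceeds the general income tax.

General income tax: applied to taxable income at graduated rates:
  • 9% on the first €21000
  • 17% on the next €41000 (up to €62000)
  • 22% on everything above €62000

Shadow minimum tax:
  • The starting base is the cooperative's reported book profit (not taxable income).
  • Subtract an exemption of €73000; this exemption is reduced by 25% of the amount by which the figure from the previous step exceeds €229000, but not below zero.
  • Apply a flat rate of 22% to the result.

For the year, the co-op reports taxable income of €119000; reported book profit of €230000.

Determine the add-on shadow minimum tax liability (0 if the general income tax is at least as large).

€13195

Shadow minimum tax:
  Base (reported book profit): €230000
  Exemption: €73000 − 25% × (€230000 − €229000) = €73000 − €250 = €72750
  Base: €230000 − €72750 = €157250
  €157250 × 22% = €34595

General income tax:
  €21000 × 9% = €1890
  €41000 × 17% = €6970
  €57000 × 22% = €12540
  → €21400

Excess of shadow minimum tax over general income tax: €34595 − €21400 = €13195.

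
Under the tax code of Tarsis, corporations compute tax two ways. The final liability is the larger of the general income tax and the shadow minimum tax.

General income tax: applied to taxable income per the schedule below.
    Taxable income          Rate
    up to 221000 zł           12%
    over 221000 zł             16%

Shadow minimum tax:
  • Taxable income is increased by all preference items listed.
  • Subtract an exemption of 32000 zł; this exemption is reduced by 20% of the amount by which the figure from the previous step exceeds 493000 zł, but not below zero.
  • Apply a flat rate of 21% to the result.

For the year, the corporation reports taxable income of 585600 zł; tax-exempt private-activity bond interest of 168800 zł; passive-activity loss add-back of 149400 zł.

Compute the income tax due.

Shadow minimum tax:
  Adjusted income: 585600 zł + 168800 zł + 149400 zł = 903800 zł
  Exemption: 20% × (903800 zł − 493000 zł) = 82160 zł ≥ 32000 zł, so the exemption is fully phased out
  Base: 903800 zł − 0 zł = 903800 zł
  903800 zł × 21% = 189798 zł

General income tax:
  221000 zł × 12% = 26520 zł
  364600 zł × 16% = 58336 zł
  → 84856 zł

189798 zł > 84856 zł, so the shadow minimum tax is the binding amount.

189798 zł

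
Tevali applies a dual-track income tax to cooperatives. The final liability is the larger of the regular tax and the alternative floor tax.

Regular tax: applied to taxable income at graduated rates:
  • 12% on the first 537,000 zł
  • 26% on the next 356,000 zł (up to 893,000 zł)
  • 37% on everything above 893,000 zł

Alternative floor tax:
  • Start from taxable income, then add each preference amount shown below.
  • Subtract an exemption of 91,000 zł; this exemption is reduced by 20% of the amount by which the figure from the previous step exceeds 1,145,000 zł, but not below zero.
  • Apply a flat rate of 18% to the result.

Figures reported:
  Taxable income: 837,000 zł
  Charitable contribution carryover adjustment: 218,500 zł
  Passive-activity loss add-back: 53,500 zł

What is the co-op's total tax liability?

183,240 zł

Regular tax:
  537,000 zł × 12% = 64,440 zł
  300,000 zł × 26% = 78,000 zł
  → 142,440 zł

Alternative floor tax:
  Adjusted income: 837,000 zł + 218,500 zł + 53,500 zł = 1,109,000 zł
  Exemption: 1,109,000 zł ≤ 1,145,000 zł, so full 91,000 zł applies
  Base: 1,109,000 zł − 91,000 zł = 1,018,000 zł
  1,018,000 zł × 18% = 183,240 zł

183,240 zł > 142,440 zł, so the alternative floor tax is the binding amount.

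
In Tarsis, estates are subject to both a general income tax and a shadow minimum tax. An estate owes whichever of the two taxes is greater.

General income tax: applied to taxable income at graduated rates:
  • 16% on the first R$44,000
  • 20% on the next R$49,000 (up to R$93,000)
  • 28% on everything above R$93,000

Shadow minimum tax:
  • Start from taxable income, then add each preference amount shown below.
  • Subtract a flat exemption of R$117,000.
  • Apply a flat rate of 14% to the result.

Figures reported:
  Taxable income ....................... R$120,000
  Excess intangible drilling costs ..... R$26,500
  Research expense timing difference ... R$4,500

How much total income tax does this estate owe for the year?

R$24,400

Shadow minimum tax:
  Adjusted income: R$120,000 + R$26,500 + R$4,500 = R$151,000
  Less exemption R$117,000 → base R$34,000
  R$34,000 × 14% = R$4,760

General income tax:
  R$44,000 × 16% = R$7,040
  R$49,000 × 20% = R$9,800
  R$27,000 × 28% = R$7,560
  → R$24,400

R$24,400 > R$4,760, so the general income tax governs.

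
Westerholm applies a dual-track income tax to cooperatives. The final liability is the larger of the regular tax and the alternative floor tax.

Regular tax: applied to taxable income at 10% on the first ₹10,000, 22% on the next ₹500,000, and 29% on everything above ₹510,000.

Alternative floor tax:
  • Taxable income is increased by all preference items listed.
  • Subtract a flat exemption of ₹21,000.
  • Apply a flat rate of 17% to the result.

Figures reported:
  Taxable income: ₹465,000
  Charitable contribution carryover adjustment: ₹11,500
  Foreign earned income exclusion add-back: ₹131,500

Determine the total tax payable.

₹101,100

Regular tax:
  ₹10,000 × 10% = ₹1,000
  ₹455,000 × 22% = ₹100,100
  → ₹101,100

Alternative floor tax:
  Adjusted income: ₹465,000 + ₹11,500 + ₹131,500 = ₹608,000
  Less exemption ₹21,000 → base ₹587,000
  ₹587,000 × 17% = ₹99,790

₹101,100 > ₹99,790, so the regular tax governs.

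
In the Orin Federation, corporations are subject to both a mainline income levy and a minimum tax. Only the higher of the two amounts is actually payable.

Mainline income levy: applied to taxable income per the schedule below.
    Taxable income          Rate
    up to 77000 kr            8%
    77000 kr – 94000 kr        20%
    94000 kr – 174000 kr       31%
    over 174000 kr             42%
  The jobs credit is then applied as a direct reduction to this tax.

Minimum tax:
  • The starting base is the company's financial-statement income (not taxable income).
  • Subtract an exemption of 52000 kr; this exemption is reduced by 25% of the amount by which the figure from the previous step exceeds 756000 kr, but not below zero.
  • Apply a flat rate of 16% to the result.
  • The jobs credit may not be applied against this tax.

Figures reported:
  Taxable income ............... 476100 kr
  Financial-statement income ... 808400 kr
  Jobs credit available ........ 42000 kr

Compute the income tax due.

Minimum tax:
  Base (financial-statement income): 808400 kr
  Exemption: 52000 kr − 25% × (808400 kr − 756000 kr) = 52000 kr − 13100 kr = 38900 kr
  Base: 808400 kr − 38900 kr = 769500 kr
  769500 kr × 16% = 123120 kr

Mainline income levy:
  77000 kr × 8% = 6160 kr
  17000 kr × 20% = 3400 kr
  80000 kr × 31% = 24800 kr
  302100 kr × 42% = 126882 kr
  → 161242 kr
  Less jobs credit 42000 kr → 119242 kr

123120 kr > 119242 kr, so the minimum tax is the binding amount.

123120 kr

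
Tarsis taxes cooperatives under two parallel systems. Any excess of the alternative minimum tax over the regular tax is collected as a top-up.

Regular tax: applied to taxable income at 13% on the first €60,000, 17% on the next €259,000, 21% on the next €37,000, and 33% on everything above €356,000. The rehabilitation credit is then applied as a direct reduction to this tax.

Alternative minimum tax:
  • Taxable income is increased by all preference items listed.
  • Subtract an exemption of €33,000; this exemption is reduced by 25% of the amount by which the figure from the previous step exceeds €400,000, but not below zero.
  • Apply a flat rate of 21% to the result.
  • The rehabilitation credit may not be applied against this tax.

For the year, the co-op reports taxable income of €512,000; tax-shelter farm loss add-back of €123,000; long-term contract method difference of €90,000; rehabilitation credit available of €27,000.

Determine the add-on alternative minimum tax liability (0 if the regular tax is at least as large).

Regular tax:
  €60,000 × 13% = €7,800
  €259,000 × 17% = €44,030
  €37,000 × 21% = €7,770
  €156,000 × 33% = €51,480
  → €111,080
  Less rehabilitation credit €27,000 → €84,080

Alternative minimum tax:
  Adjusted income: €512,000 + €123,000 + €90,000 = €725,000
  Exemption: 25% × (€725,000 − €400,000) = €81,250 ≥ €33,000, so the exemption is fully phased out
  Base: €725,000 − €0 = €725,000
  €725,000 × 21% = €152,250

Excess of alternative minimum tax over regular tax: €152,250 − €84,080 = €68,170.

€68,170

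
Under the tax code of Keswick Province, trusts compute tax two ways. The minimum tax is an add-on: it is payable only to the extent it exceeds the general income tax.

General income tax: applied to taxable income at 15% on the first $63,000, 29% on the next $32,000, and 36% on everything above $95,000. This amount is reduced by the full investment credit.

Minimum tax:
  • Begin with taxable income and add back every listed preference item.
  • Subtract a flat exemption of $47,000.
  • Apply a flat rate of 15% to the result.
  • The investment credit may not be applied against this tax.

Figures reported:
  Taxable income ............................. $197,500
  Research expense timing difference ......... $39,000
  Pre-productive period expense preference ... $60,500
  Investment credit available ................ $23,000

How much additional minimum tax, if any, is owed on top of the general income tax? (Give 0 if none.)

Minimum tax:
  Adjusted income: $197,500 + $39,000 + $60,500 = $297,000
  Less exemption $47,000 → base $250,000
  $250,000 × 15% = $37,500

General income tax:
  $63,000 × 15% = $9,450
  $32,000 × 29% = $9,280
  $102,500 × 36% = $36,900
  → $55,630
  Less investment credit $23,000 → $32,630

Excess of minimum tax over general income tax: $37,500 − $32,630 = $4,870.

$4,870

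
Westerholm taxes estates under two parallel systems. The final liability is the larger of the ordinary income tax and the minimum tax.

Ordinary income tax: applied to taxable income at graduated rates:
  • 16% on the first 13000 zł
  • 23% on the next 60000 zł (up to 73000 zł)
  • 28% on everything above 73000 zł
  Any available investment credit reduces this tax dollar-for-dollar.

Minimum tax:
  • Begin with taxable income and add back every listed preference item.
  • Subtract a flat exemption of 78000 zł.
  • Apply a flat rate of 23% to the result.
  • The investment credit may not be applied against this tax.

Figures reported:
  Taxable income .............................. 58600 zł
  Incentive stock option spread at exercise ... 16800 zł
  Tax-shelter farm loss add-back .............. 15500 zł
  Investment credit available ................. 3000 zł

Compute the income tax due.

9568 zł

Minimum tax:
  Adjusted income: 58600 zł + 16800 zł + 15500 zł = 90900 zł
  Less exemption 78000 zł → base 12900 zł
  12900 zł × 23% = 2967 zł

Ordinary income tax:
  13000 zł × 16% = 2080 zł
  45600 zł × 23% = 10488 zł
  → 12568 zł
  Less investment credit 3000 zł → 9568 zł

9568 zł > 2967 zł, so the ordinary income tax governs.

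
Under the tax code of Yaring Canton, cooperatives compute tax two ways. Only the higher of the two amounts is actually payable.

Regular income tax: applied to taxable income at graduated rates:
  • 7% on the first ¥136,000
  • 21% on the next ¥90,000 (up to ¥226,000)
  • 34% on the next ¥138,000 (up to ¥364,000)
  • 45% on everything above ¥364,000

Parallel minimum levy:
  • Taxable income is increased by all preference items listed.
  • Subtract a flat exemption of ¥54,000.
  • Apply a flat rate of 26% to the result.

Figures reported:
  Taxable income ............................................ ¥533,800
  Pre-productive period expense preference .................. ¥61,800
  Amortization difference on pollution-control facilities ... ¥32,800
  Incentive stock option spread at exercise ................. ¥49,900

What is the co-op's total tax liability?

Parallel minimum levy:
  Adjusted income: ¥533,800 + ¥61,800 + ¥32,800 + ¥49,900 = ¥678,300
  Less exemption ¥54,000 → base ¥624,300
  ¥624,300 × 26% = ¥162,318

Regular income tax:
  ¥136,000 × 7% = ¥9,520
  ¥90,000 × 21% = ¥18,900
  ¥138,000 × 34% = ¥46,920
  ¥169,800 × 45% = ¥76,410
  → ¥151,750

¥162,318 > ¥151,750, so the parallel minimum levy is the binding amount.

¥162,318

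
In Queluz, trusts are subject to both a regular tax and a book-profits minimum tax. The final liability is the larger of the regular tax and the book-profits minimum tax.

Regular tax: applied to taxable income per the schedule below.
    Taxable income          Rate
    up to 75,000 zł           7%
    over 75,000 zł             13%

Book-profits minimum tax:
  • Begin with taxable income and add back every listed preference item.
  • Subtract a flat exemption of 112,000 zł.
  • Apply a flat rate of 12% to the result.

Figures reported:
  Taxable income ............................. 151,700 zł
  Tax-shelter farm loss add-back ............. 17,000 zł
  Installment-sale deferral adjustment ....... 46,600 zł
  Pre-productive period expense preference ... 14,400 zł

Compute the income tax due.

Book-profits minimum tax:
  Adjusted income: 151,700 zł + 17,000 zł + 46,600 zł + 14,400 zł = 229,700 zł
  Less exemption 112,000 zł → base 117,700 zł
  117,700 zł × 12% = 14,124 zł

Regular tax:
  75,000 zł × 7% = 5,250 zł
  76,700 zł × 13% = 9,971 zł
  → 15,221 zł

15,221 zł > 14,124 zł, so the regular tax governs.

15,221 zł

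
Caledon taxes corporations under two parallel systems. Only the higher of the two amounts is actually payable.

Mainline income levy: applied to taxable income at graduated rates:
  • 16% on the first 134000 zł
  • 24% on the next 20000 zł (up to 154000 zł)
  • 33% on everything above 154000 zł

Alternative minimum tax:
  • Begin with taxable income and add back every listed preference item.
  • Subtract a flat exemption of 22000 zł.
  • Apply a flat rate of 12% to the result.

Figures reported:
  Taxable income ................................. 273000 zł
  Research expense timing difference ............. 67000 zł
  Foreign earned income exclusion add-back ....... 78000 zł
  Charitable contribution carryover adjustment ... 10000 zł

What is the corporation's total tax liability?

Mainline income levy:
  134000 zł × 16% = 21440 zł
  20000 zł × 24% = 4800 zł
  119000 zł × 33% = 39270 zł
  → 65510 zł

Alternative minimum tax:
  Adjusted income: 273000 zł + 67000 zł + 78000 zł + 10000 zł = 428000 zł
  Less exemption 22000 zł → base 406000 zł
  406000 zł × 12% = 48720 zł

65510 zł > 48720 zł, so the mainline income levy governs.

65510 zł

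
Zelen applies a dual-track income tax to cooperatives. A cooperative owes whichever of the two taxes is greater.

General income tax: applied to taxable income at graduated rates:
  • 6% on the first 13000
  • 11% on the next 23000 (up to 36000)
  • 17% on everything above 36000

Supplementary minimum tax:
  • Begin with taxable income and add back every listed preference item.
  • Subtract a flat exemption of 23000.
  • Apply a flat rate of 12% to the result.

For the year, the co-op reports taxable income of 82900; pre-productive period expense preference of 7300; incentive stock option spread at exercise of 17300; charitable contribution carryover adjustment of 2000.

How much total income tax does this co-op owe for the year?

11283

Supplementary minimum tax:
  Adjusted income: 82900 + 7300 + 17300 + 2000 = 109500
  Less exemption 23000 → base 86500
  86500 × 12% = 10380

General income tax:
  13000 × 6% = 780
  23000 × 11% = 2530
  46900 × 17% = 7973
  → 11283

11283 > 10380, so the general income tax governs.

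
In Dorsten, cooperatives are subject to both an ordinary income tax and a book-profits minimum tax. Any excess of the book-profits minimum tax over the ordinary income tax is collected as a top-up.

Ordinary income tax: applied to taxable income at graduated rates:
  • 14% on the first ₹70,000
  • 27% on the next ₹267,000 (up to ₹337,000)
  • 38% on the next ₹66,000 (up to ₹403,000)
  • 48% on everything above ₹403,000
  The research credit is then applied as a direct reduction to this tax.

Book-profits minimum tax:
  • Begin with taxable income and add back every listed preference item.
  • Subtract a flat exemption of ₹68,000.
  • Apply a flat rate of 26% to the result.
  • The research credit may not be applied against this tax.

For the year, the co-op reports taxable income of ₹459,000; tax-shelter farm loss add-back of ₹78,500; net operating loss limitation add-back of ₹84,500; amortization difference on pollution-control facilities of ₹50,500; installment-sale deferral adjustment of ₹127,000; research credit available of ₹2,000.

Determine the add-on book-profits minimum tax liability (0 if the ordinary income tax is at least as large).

₹58,340

Book-profits minimum tax:
  Adjusted income: ₹459,000 + ₹78,500 + ₹84,500 + ₹50,500 + ₹127,000 = ₹799,500
  Less exemption ₹68,000 → base ₹731,500
  ₹731,500 × 26% = ₹190,190

Ordinary income tax:
  ₹70,000 × 14% = ₹9,800
  ₹267,000 × 27% = ₹72,090
  ₹66,000 × 38% = ₹25,080
  ₹56,000 × 48% = ₹26,880
  → ₹133,850
  Less research credit ₹2,000 → ₹131,850

Excess of book-profits minimum tax over ordinary income tax: ₹190,190 − ₹131,850 = ₹58,340.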